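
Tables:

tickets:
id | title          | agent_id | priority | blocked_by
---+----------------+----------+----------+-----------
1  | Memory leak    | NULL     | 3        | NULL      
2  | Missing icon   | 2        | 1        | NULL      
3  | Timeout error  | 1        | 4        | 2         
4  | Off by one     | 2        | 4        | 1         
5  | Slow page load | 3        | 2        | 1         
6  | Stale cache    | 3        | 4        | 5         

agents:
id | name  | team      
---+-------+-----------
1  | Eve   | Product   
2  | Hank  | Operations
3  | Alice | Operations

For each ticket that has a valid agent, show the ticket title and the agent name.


INNER JOIN keeps only tickets rows whose agent_id matches an id in agents. Walk through each ticket:
  - ticket 1 (Memory leak): agent_id=NULL, no match -> dropped
  - ticket 2 (Missing icon): agent_id=2 -> matches Hank
  - ticket 3 (Timeout error): agent_id=1 -> matches Eve
  - ticket 4 (Off by one): agent_id=2 -> matches Hank
  - ticket 5 (Slow page load): agent_id=3 -> matches Alice
  - ticket 6 (Stale cache): agent_id=3 -> matches Alice
So 1 of 6 rows is dropped.

SQL:
SELECT a.title, b.name AS agent
FROM tickets a
INNER JOIN agents b ON a.agent_id = b.id

Result:
title          | agent
---------------+------
Missing icon   | Hank 
Timeout error  | Eve  
Off by one     | Hank 
Slow page load | Alice
Stale cache    | Alice


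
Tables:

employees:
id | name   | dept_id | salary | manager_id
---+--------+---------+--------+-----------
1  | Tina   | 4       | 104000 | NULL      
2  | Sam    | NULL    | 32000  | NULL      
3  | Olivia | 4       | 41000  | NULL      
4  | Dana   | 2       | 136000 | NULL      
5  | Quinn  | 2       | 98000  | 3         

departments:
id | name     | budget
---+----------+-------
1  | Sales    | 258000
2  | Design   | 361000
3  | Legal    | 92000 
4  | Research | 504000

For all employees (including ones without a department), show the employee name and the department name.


LEFT JOIN keeps every row from employees (the left table); where dept_id has no match in departments, the department columns become NULL. Walk through each employee:
  - employee 1 (Tina): dept_id=4 -> matches Research
  - employee 2 (Sam): dept_id=NULL, no match -> kept with NULL
  - employee 3 (Olivia): dept_id=4 -> matches Research
  - employee 4 (Dana): dept_id=2 -> matches Design
  - employee 5 (Quinn): dept_id=2 -> matches Design
All 5 rows appear; 1 has NULL department.

SQL:
SELECT a.name, b.name AS department
FROM employees a
LEFT JOIN departments b ON a.dept_id = b.id

Result:
name   | department
-------+-----------
Tina   | Research  
Sam    | NULL      
Olivia | Research  
Dana   | Design    
Quinn  | Design    


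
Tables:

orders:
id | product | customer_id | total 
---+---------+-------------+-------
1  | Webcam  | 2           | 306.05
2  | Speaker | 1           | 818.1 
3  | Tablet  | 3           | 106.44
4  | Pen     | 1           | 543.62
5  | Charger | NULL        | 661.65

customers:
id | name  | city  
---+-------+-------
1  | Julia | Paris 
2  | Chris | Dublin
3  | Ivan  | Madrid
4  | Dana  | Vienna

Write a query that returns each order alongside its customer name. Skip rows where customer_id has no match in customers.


INNER JOIN keeps only orders rows whose customer_id matches an id in customers. Walk through each order:
  - order 1 (Webcam): customer_id=2 -> matches Chris
  - order 2 (Speaker): customer_id=1 -> matches Julia
  - order 3 (Tablet): customer_id=3 -> matches Ivan
  - order 4 (Pen): customer_id=1 -> matches Julia
  - order 5 (Charger): customer_id=NULL, no match -> dropped
So 1 of 5 rows is dropped.

SQL:
SELECT a.product, b.name AS customer
FROM orders a
INNER JOIN customers b ON a.customer_id = b.id

Result:
product | customer
--------+---------
Webcam  | Chris   
Speaker | Julia   
Tablet  | Ivan    
Pen     | Julia   


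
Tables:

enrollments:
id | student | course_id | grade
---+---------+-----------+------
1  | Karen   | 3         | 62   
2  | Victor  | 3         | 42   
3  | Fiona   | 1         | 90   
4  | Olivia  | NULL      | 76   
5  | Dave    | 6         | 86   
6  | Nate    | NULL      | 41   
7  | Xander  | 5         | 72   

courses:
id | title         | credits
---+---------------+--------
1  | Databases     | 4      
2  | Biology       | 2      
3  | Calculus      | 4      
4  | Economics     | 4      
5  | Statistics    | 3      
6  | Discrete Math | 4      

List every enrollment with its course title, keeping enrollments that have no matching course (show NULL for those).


LEFT JOIN keeps every row from enrollments (the left table); where course_id has no match in courses, the course columns become NULL. Walk through each enrollment:
  - enrollment 1 (Karen): course_id=3 -> matches Calculus
  - enrollment 2 (Victor): course_id=3 -> matches Calculus
  - enrollment 3 (Fiona): course_id=1 -> matches Databases
  - enrollment 4 (Olivia): course_id=NULL, no match -> kept with NULL
  - enrollment 5 (Dave): course_id=6 -> matches Discrete Math
  - enrollment 6 (Nate): course_id=NULL, no match -> kept with NULL
  - enrollment 7 (Xander): course_id=5 -> matches Statistics
All 7 rows appear; 2 have NULL course.

SQL:
SELECT a.student, b.title AS course
FROM enrollments a
LEFT JOIN courses b ON a.course_id = b.id

Result:
student | course       
--------+--------------
Karen   | Calculus     
Victor  | Calculus     
Fiona   | Databases    
Olivia  | NULL         
Dave    | Discrete Math
Nate    | NULL         
Xander  | Statistics   


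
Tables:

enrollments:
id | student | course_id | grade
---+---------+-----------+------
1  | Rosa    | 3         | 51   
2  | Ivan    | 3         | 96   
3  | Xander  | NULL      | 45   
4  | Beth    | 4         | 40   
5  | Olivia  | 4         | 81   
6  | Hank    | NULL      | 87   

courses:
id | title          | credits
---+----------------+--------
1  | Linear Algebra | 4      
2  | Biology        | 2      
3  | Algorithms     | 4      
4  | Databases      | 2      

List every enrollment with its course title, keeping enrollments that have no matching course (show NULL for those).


LEFT JOIN keeps every row from enrollments (the left table); where course_id has no match in courses, the course columns become NULL. Walk through each enrollment:
  - enrollment 1 (Rosa): course_id=3 -> matches Algorithms
  - enrollment 2 (Ivan): course_id=3 -> matches Algorithms
  - enrollment 3 (Xander): course_id=NULL, no match -> kept with NULL
  - enrollment 4 (Beth): course_id=4 -> matches Databases
  - enrollment 5 (Olivia): course_id=4 -> matches Databases
  - enrollment 6 (Hank): course_id=NULL, no match -> kept with NULL
All 6 rows appear; 2 have NULL course.

SQL:
SELECT a.student, b.title AS course
FROM enrollments a
LEFT JOIN courses b ON a.course_id = b.id

Result:
student | course    
--------+-----------
Rosa    | Algorithms
Ivan    | Algorithms
Xander  | NULL      
Beth    | Databases 
Olivia  | Databases 
Hank    | NULL      


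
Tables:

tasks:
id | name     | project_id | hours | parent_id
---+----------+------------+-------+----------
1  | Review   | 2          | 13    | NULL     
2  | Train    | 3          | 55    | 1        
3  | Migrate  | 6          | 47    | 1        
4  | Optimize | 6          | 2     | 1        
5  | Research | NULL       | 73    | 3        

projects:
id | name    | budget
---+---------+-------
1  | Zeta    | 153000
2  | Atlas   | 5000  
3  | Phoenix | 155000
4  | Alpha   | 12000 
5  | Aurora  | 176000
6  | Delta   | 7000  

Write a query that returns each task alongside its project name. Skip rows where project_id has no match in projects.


INNER JOIN keeps only tasks rows whose project_id matches an id in projects. Walk through each task:
  - task 1 (Review): project_id=2 -> matches Atlas
  - task 2 (Train): project_id=3 -> matches Phoenix
  - task 3 (Migrate): project_id=6 -> matches Delta
  - task 4 (Optimize): project_id=6 -> matches Delta
  - task 5 (Research): project_id=NULL, no match -> dropped
So 1 of 5 rows is dropped.

SQL:
SELECT a.name, b.name AS project
FROM tasks a
INNER JOIN projects b ON a.project_id = b.id

Result:
name     | project
---------+--------
Review   | Atlas  
Train    | Phoenix
Migrate  | Delta  
Optimize | Delta  


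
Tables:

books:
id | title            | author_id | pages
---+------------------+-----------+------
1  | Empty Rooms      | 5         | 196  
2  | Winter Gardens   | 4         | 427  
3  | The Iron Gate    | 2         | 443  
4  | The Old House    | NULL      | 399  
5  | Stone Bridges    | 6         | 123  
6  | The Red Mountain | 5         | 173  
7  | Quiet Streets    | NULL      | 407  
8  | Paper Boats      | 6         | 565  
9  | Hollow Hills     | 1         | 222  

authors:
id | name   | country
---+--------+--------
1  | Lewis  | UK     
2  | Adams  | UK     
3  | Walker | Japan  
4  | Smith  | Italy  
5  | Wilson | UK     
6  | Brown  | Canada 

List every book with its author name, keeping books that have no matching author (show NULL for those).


LEFT JOIN keeps every row from books (the left table); where author_id has no match in authors, the author columns become NULL. Walk through each book:
  - book 1 (Empty Rooms): author_id=5 -> matches Wilson
  - book 2 (Winter Gardens): author_id=4 -> matches Smith
  - book 3 (The Iron Gate): author_id=2 -> matches Adams
  - book 4 (The Old House): author_id=NULL, no match -> kept with NULL
  - book 5 (Stone Bridges): author_id=6 -> matches Brown
  - book 6 (The Red Mountain): author_id=5 -> matches Wilson
  - book 7 (Quiet Streets): author_id=NULL, no match -> kept with NULL
  - book 8 (Paper Boats): author_id=6 -> matches Brown
  - book 9 (Hollow Hills): author_id=1 -> matches Lewis
All 9 rows appear; 2 have NULL author.

SQL:
SELECT a.title, b.name AS author
FROM books a
LEFT JOIN authors b ON a.author_id = b.id

Result:
title            | author
-----------------+-------
Empty Rooms      | Wilson
Winter Gardens   | Smith 
The Iron Gate    | Adams 
The Old House    | NULL  
Stone Bridges    | Brown 
The Red Mountain | Wilson
Quiet Streets    | NULL  
Paper Boats      | Brown 
Hollow Hills     | Lewis 


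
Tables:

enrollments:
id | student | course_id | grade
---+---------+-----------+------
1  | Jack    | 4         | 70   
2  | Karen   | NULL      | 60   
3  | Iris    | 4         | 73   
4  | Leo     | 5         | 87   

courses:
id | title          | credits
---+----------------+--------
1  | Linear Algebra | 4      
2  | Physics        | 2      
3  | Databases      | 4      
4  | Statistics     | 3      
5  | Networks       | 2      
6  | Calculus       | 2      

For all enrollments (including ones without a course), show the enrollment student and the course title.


LEFT JOIN keeps every row from enrollments (the left table); where course_id has no match in courses, the course columns become NULL. Walk through each enrollment:
  - enrollment 1 (Jack): course_id=4 -> matches Statistics
  - enrollment 2 (Karen): course_id=NULL, no match -> kept with NULL
  - enrollment 3 (Iris): course_id=4 -> matches Statistics
  - enrollment 4 (Leo): course_id=5 -> matches Networks
All 4 rows appear; 1 has NULL course.

SQL:
SELECT a.student, b.title AS course
FROM enrollments a
LEFT JOIN courses b ON a.course_id = b.id

Result:
student | course    
--------+-----------
Jack    | Statistics
Karen   | NULL      
Iris    | Statistics
Leo     | Networks  


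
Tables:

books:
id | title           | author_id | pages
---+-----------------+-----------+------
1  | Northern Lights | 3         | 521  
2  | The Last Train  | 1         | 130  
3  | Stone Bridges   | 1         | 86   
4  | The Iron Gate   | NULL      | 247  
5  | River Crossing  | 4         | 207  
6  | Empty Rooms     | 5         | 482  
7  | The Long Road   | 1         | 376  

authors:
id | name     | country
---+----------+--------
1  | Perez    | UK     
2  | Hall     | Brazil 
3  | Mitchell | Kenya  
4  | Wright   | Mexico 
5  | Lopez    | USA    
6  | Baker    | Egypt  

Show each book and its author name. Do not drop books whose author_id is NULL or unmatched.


LEFT JOIN keeps every row from books (the left table); where author_id has no match in authors, the author columns become NULL. Walk through each book:
  - book 1 (Northern Lights): author_id=3 -> matches Mitchell
  - book 2 (The Last Train): author_id=1 -> matches Perez
  - book 3 (Stone Bridges): author_id=1 -> matches Perez
  - book 4 (The Iron Gate): author_id=NULL, no match -> kept with NULL
  - book 5 (River Crossing): author_id=4 -> matches Wright
  - book 6 (Empty Rooms): author_id=5 -> matches Lopez
  - book 7 (The Long Road): author_id=1 -> matches Perez
All 7 rows appear; 1 has NULL author.

SQL:
SELECT a.title, b.name AS author
FROM books a
LEFT JOIN authors b ON a.author_id = b.id

Result:
title           | author  
----------------+---------
Northern Lights | Mitchell
The Last Train  | Perez   
Stone Bridges   | Perez   
The Iron Gate   | NULL    
River Crossing  | Wright  
Empty Rooms     | Lopez   
The Long Road   | Perez   


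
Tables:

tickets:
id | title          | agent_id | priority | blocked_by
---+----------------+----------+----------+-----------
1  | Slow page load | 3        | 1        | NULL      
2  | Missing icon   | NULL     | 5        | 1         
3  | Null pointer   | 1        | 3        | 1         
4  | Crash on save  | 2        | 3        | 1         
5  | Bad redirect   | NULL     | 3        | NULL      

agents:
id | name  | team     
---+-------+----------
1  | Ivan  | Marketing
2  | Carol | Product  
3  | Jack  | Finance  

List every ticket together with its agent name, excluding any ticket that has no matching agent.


INNER JOIN keeps only tickets rows whose agent_id matches an id in agents. Walk through each ticket:
  - ticket 1 (Slow page load): agent_id=3 -> matches Jack
  - ticket 2 (Missing icon): agent_id=NULL, no match -> dropped
  - ticket 3 (Null pointer): agent_id=1 -> matches Ivan
  - ticket 4 (Crash on save): agent_id=2 -> matches Carol
  - ticket 5 (Bad redirect): agent_id=NULL, no match -> dropped
So 2 of 5 rows are dropped.

SQL:
SELECT a.title, b.name AS agent
FROM tickets a
INNER JOIN agents b ON a.agent_id = b.id

Result:
title          | agent
---------------+------
Slow page load | Jack 
Null pointer   | Ivan 
Crash on save  | Carol


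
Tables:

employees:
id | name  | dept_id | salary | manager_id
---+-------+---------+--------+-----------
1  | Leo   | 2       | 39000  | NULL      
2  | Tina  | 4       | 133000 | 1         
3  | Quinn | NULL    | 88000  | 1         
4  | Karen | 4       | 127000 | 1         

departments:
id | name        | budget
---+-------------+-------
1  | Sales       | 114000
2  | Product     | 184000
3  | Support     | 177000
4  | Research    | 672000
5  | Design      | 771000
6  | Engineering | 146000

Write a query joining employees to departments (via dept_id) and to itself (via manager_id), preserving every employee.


Two LEFT JOINs from the same base table employees: one to departments via dept_id, one to employees itself via manager_id. Both are LEFT so every employee is preserved.
Match against departments:
  - employee 1 (Leo): dept_id=2 -> matches Product
  - employee 2 (Tina): dept_id=4 -> matches Research
  - employee 3 (Quinn): dept_id=NULL, no match -> kept with NULL
  - employee 4 (Karen): dept_id=4 -> matches Research
Match against employees (self):
  - employee 1 (Leo): manager_id=NULL -> NULL
  - employee 2 (Tina): manager_id=1 -> Leo
  - employee 3 (Quinn): manager_id=1 -> Leo
  - employee 4 (Karen): manager_id=1 -> Leo

SQL:
SELECT a.name, b.name AS department, c.name AS manager
FROM employees a
LEFT JOIN departments b ON a.dept_id = b.id
LEFT JOIN employees c ON a.manager_id = c.id

Result:
name  | department | manager
------+------------+--------
Leo   | Product    | NULL   
Tina  | Research   | Leo    
Quinn | NULL       | Leo    
Karen | Research   | Leo    


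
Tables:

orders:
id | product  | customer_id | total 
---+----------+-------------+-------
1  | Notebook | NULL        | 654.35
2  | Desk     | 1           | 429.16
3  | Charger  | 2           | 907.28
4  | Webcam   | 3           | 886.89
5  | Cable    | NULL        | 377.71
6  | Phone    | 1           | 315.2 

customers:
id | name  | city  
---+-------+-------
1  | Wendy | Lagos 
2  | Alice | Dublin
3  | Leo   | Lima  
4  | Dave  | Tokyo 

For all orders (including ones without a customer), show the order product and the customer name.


LEFT JOIN keeps every row from orders (the left table); where customer_id has no match in customers, the customer columns become NULL. Walk through each order:
  - order 1 (Notebook): customer_id=NULL, no match -> kept with NULL
  - order 2 (Desk): customer_id=1 -> matches Wendy
  - order 3 (Charger): customer_id=2 -> matches Alice
  - order 4 (Webcam): customer_id=3 -> matches Leo
  - order 5 (Cable): customer_id=NULL, no match -> kept with NULL
  - order 6 (Phone): customer_id=1 -> matches Wendy
All 6 rows appear; 2 have NULL customer.

SQL:
SELECT a.product, b.name AS customer
FROM orders a
LEFT JOIN customers b ON a.customer_id = b.id

Result:
product  | customer
---------+---------
Notebook | NULL    
Desk     | Wendy   
Charger  | Alice   
Webcam   | Leo     
Cable    | NULL    
Phone    | Wendy   


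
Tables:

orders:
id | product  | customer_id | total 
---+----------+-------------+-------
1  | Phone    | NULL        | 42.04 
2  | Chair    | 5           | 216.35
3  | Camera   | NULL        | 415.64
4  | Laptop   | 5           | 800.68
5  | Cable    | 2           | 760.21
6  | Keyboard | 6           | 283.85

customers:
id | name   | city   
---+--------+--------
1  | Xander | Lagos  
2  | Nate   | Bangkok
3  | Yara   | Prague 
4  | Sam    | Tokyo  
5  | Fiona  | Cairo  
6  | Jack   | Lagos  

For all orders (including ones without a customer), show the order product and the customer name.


LEFT JOIN keeps every row from orders (the left table); where customer_id has no match in customers, the customer columns become NULL. Walk through each order:
  - order 1 (Phone): customer_id=NULL, no match -> kept with NULL
  - order 2 (Chair): customer_id=5 -> matches Fiona
  - order 3 (Camera): customer_id=NULL, no match -> kept with NULL
  - order 4 (Laptop): customer_id=5 -> matches Fiona
  - order 5 (Cable): customer_id=2 -> matches Nate
  - order 6 (Keyboard): customer_id=6 -> matches Jack
All 6 rows appear; 2 have NULL customer.

SQL:
SELECT a.product, b.name AS customer
FROM orders a
LEFT JOIN customers b ON a.customer_id = b.id

Result:
product  | customer
---------+---------
Phone    | NULL    
Chair    | Fiona   
Camera   | NULL    
Laptop   | Fiona   
Cable    | Nate    
Keyboard | Jack    


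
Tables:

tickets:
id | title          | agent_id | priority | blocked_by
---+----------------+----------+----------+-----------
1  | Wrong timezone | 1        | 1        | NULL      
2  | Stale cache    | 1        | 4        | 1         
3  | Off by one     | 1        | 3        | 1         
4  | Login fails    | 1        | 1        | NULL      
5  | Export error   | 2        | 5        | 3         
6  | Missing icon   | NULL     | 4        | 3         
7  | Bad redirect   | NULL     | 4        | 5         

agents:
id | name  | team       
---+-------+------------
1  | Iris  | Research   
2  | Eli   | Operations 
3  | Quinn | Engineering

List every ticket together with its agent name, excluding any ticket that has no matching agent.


INNER JOIN keeps only tickets rows whose agent_id matches an id in agents. Walk through each ticket:
  - ticket 1 (Wrong timezone): agent_id=1 -> matches Iris
  - ticket 2 (Stale cache): agent_id=1 -> matches Iris
  - ticket 3 (Off by one): agent_id=1 -> matches Iris
  - ticket 4 (Login fails): agent_id=1 -> matches Iris
  - ticket 5 (Export error): agent_id=2 -> matches Eli
  - ticket 6 (Missing icon): agent_id=NULL, no match -> dropped
  - ticket 7 (Bad redirect): agent_id=NULL, no match -> dropped
So 2 of 7 rows are dropped.

SQL:
SELECT a.title, b.name AS agent
FROM tickets a
INNER JOIN agents b ON a.agent_id = b.id

Result:
title          | agent
---------------+------
Wrong timezone | Iris 
Stale cache    | Iris 
Off by one     | Iris 
Login fails    | Iris 
Export error   | Eli  


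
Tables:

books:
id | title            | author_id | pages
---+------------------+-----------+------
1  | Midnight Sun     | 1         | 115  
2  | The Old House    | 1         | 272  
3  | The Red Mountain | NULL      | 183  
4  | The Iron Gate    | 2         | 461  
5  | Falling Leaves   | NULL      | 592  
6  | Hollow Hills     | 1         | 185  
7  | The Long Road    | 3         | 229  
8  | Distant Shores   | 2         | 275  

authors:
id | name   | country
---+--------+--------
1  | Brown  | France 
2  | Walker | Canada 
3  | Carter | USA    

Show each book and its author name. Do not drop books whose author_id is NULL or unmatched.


LEFT JOIN keeps every row from books (the left table); where author_id has no match in authors, the author columns become NULL. Walk through each book:
  - book 1 (Midnight Sun): author_id=1 -> matches Brown
  - book 2 (The Old House): author_id=1 -> matches Brown
  - book 3 (The Red Mountain): author_id=NULL, no match -> kept with NULL
  - book 4 (The Iron Gate): author_id=2 -> matches Walker
  - book 5 (Falling Leaves): author_id=NULL, no match -> kept with NULL
  - book 6 (Hollow Hills): author_id=1 -> matches Brown
  - book 7 (The Long Road): author_id=3 -> matches Carter
  - book 8 (Distant Shores): author_id=2 -> matches Walker
All 8 rows appear; 2 have NULL author.

SQL:
SELECT a.title, b.name AS author
FROM books a
LEFT JOIN authors b ON a.author_id = b.id

Result:
title            | author
-----------------+-------
Midnight Sun     | Brown 
The Old House    | Brown 
The Red Mountain | NULL  
The Iron Gate    | Walker
Falling Leaves   | NULL  
Hollow Hills     | Brown 
The Long Road    | Carter
Distant Shores   | Walker


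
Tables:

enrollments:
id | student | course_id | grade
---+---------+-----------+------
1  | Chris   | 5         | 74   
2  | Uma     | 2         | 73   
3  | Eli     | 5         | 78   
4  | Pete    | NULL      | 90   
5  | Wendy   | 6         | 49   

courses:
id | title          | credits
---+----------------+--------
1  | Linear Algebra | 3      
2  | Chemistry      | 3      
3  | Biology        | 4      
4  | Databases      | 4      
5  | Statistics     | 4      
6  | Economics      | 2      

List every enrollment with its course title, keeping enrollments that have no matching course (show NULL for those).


LEFT JOIN keeps every row from enrollments (the left table); where course_id has no match in courses, the course columns become NULL. Walk through each enrollment:
  - enrollment 1 (Chris): course_id=5 -> matches Statistics
  - enrollment 2 (Uma): course_id=2 -> matches Chemistry
  - enrollment 3 (Eli): course_id=5 -> matches Statistics
  - enrollment 4 (Pete): course_id=NULL, no match -> kept with NULL
  - enrollment 5 (Wendy): course_id=6 -> matches Economics
All 5 rows appear; 1 has NULL course.

SQL:
SELECT a.student, b.title AS course
FROM enrollments a
LEFT JOIN courses b ON a.course_id = b.id

Result:
student | course    
--------+-----------
Chris   | Statistics
Uma     | Chemistry 
Eli     | Statistics
Pete    | NULL      
Wendy   | Economics 


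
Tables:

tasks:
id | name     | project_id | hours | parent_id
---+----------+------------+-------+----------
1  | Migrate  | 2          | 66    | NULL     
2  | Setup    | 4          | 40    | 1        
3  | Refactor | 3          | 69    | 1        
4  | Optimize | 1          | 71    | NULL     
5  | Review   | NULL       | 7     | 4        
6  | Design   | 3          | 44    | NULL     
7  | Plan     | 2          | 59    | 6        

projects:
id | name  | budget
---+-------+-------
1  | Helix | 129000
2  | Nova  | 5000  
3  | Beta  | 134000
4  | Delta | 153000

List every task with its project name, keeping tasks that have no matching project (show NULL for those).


LEFT JOIN keeps every row from tasks (the left table); where project_id has no match in projects, the project columns become NULL. Walk through each task:
  - task 1 (Migrate): project_id=2 -> matches Nova
  - task 2 (Setup): project_id=4 -> matches Delta
  - task 3 (Refactor): project_id=3 -> matches Beta
  - task 4 (Optimize): project_id=1 -> matches Helix
  - task 5 (Review): project_id=NULL, no match -> kept with NULL
  - task 6 (Design): project_id=3 -> matches Beta
  - task 7 (Plan): project_id=2 -> matches Nova
All 7 rows appear; 1 has NULL project.

SQL:
SELECT a.name, b.name AS project
FROM tasks a
LEFT JOIN projects b ON a.project_id = b.id

Result:
name     | project
---------+--------
Migrate  | Nova   
Setup    | Delta  
Refactor | Beta   
Optimize | Helix  
Review   | NULL   
Design   | Beta   
Plan     | Nova   


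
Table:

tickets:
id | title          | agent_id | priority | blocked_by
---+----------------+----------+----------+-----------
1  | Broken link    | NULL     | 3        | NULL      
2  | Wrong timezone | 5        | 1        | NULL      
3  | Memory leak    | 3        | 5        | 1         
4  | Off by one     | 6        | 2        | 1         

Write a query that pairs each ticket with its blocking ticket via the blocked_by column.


This is a self-join: tickets is joined to a second copy of itself, matching each row's blocked_by to another row's id. Use LEFT JOIN so rows with blocked_by=NULL are kept.
  - ticket 1 (Broken link): blocked_by=NULL -> NULL
  - ticket 2 (Wrong timezone): blocked_by=NULL -> NULL
  - ticket 3 (Memory leak): blocked_by=1 -> Broken link
  - ticket 4 (Off by one): blocked_by=1 -> Broken link

SQL:
SELECT a.title AS item, b.title AS blocked_by
FROM tickets a
LEFT JOIN tickets b ON a.blocked_by = b.id

Result:
item           | blocked_by 
---------------+------------
Broken link    | NULL       
Wrong timezone | NULL       
Memory leak    | Broken link
Off by one     | Broken link


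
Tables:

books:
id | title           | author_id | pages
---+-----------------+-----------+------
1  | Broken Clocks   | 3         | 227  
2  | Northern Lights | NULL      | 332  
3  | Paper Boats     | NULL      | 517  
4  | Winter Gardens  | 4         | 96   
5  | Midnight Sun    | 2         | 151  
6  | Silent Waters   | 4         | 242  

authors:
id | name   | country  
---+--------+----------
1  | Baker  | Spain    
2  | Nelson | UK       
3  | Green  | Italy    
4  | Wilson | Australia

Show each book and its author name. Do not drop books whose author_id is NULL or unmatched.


LEFT JOIN keeps every row from books (the left table); where author_id has no match in authors, the author columns become NULL. Walk through each book:
  - book 1 (Broken Clocks): author_id=3 -> matches Green
  - book 2 (Northern Lights): author_id=NULL, no match -> kept with NULL
  - book 3 (Paper Boats): author_id=NULL, no match -> kept with NULL
  - book 4 (Winter Gardens): author_id=4 -> matches Wilson
  - book 5 (Midnight Sun): author_id=2 -> matches Nelson
  - book 6 (Silent Waters): author_id=4 -> matches Wilson
All 6 rows appear; 2 have NULL author.

SQL:
SELECT a.title, b.name AS author
FROM books a
LEFT JOIN authors b ON a.author_id = b.id

Result:
title           | author
----------------+-------
Broken Clocks   | Green 
Northern Lights | NULL  
Paper Boats     | NULL  
Winter Gardens  | Wilson
Midnight Sun    | Nelson
Silent Waters   | Wilson


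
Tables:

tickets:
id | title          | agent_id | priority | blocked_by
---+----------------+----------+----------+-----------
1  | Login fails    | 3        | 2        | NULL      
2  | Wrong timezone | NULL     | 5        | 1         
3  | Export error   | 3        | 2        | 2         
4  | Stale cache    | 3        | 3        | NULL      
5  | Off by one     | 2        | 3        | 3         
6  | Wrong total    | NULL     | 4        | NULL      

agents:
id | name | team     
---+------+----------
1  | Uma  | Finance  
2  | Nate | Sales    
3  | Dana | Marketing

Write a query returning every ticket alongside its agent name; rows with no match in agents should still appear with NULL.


LEFT JOIN keeps every row from tickets (the left table); where agent_id has no match in agents, the agent columns become NULL. Walk through each ticket:
  - ticket 1 (Login fails): agent_id=3 -> matches Dana
  - ticket 2 (Wrong timezone): agent_id=NULL, no match -> kept with NULL
  - ticket 3 (Export error): agent_id=3 -> matches Dana
  - ticket 4 (Stale cache): agent_id=3 -> matches Dana
  - ticket 5 (Off by one): agent_id=2 -> matches Nate
  - ticket 6 (Wrong total): agent_id=NULL, no match -> kept with NULL
All 6 rows appear; 2 have NULL agent.

SQL:
SELECT a.title, b.name AS agent
FROM tickets a
LEFT JOIN agents b ON a.agent_id = b.id

Result:
title          | agent
---------------+------
Login fails    | Dana 
Wrong timezone | NULL 
Export error   | Dana 
Stale cache    | Dana 
Off by one     | Nate 
Wrong total    | NULL 


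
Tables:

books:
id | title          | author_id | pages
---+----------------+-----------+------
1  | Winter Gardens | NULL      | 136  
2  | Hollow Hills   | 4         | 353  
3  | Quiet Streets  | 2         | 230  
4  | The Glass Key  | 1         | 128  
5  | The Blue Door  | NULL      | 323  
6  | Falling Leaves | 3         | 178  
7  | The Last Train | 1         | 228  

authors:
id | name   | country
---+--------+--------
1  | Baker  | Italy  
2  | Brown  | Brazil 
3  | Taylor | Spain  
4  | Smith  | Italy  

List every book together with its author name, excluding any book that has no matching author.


INNER JOIN keeps only books rows whose author_id matches an id in authors. Walk through each book:
  - book 1 (Winter Gardens): author_id=NULL, no match -> dropped
  - book 2 (Hollow Hills): author_id=4 -> matches Smith
  - book 3 (Quiet Streets): author_id=2 -> matches Brown
  - book 4 (The Glass Key): author_id=1 -> matches Baker
  - book 5 (The Blue Door): author_id=NULL, no match -> dropped
  - book 6 (Falling Leaves): author_id=3 -> matches Taylor
  - book 7 (The Last Train): author_id=1 -> matches Baker
So 2 of 7 rows are dropped.

SQL:
SELECT a.title, b.name AS author
FROM books a
INNER JOIN authors b ON a.author_id = b.id

Result:
title          | author
---------------+-------
Hollow Hills   | Smith 
Quiet Streets  | Brown 
The Glass Key  | Baker 
Falling Leaves | Taylor
The Last Train | Baker 


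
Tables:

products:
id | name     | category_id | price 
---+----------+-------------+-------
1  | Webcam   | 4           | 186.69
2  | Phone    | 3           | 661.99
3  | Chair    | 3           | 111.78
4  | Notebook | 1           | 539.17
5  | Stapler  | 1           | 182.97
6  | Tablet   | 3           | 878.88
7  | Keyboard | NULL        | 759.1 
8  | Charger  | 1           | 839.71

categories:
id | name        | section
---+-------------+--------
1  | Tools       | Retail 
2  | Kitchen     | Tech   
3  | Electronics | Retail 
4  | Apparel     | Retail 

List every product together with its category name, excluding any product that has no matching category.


INNER JOIN keeps only products rows whose category_id matches an id in categories. Walk through each product:
  - product 1 (Webcam): category_id=4 -> matches Apparel
  - product 2 (Phone): category_id=3 -> matches Electronics
  - product 3 (Chair): category_id=3 -> matches Electronics
  - product 4 (Notebook): category_id=1 -> matches Tools
  - product 5 (Stapler): category_id=1 -> matches Tools
  - product 6 (Tablet): category_id=3 -> matches Electronics
  - product 7 (Keyboard): category_id=NULL, no match -> dropped
  - product 8 (Charger): category_id=1 -> matches Tools
So 1 of 8 rows is dropped.

SQL:
SELECT a.name, b.name AS category
FROM products a
INNER JOIN categories b ON a.category_id = b.id

Result:
name     | category   
---------+------------
Webcam   | Apparel    
Phone    | Electronics
Chair    | Electronics
Notebook | Tools      
Stapler  | Tools      
Tablet   | Electronics
Charger  | Tools      


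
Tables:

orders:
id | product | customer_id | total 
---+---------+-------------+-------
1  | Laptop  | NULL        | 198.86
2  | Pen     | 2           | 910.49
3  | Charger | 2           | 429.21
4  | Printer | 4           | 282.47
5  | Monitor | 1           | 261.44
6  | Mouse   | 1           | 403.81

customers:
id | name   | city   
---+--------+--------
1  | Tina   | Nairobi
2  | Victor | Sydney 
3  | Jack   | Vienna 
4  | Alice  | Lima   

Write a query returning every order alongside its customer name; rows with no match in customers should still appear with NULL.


LEFT JOIN keeps every row from orders (the left table); where customer_id has no match in customers, the customer columns become NULL. Walk through each order:
  - order 1 (Laptop): customer_id=NULL, no match -> kept with NULL
  - order 2 (Pen): customer_id=2 -> matches Victor
  - order 3 (Charger): customer_id=2 -> matches Victor
  - order 4 (Printer): customer_id=4 -> matches Alice
  - order 5 (Monitor): customer_id=1 -> matches Tina
  - order 6 (Mouse): customer_id=1 -> matches Tina
All 6 rows appear; 1 has NULL customer.

SQL:
SELECT a.product, b.name AS customer
FROM orders a
LEFT JOIN customers b ON a.customer_id = b.id

Result:
product | customer
--------+---------
Laptop  | NULL    
Pen     | Victor  
Charger | Victor  
Printer | Alice   
Monitor | Tina    
Mouse   | Tina    


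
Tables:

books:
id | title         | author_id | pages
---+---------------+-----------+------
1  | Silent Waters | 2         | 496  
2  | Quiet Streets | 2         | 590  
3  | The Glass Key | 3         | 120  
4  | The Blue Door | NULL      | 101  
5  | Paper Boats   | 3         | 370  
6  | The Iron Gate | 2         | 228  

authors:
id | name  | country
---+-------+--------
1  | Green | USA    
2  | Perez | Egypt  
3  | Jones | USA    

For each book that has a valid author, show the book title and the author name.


INNER JOIN keeps only books rows whose author_id matches an id in authors. Walk through each book:
  - book 1 (Silent Waters): author_id=2 -> matches Perez
  - book 2 (Quiet Streets): author_id=2 -> matches Perez
  - book 3 (The Glass Key): author_id=3 -> matches Jones
  - book 4 (The Blue Door): author_id=NULL, no match -> dropped
  - book 5 (Paper Boats): author_id=3 -> matches Jones
  - book 6 (The Iron Gate): author_id=2 -> matches Perez
So 1 of 6 rows is dropped.

SQL:
SELECT a.title, b.name AS author
FROM books a
INNER JOIN authors b ON a.author_id = b.id

Result:
title         | author
--------------+-------
Silent Waters | Perez 
Quiet Streets | Perez 
The Glass Key | Jones 
Paper Boats   | Jones 
The Iron Gate | Perez 


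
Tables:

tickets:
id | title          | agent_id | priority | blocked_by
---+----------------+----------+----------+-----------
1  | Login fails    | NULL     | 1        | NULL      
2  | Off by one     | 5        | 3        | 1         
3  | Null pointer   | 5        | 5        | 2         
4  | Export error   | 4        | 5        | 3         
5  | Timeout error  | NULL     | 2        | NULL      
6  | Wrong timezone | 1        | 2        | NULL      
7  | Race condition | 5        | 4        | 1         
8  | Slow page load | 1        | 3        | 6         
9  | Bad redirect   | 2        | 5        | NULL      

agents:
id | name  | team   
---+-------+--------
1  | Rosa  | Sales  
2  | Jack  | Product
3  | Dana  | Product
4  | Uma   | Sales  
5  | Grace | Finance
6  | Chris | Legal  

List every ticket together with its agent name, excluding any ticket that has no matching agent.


INNER JOIN keeps only tickets rows whose agent_id matches an id in agents. Walk through each ticket:
  - ticket 1 (Login fails): agent_id=NULL, no match -> dropped
  - ticket 2 (Off by one): agent_id=5 -> matches Grace
  - ticket 3 (Null pointer): agent_id=5 -> matches Grace
  - ticket 4 (Export error): agent_id=4 -> matches Uma
  - ticket 5 (Timeout error): agent_id=NULL, no match -> dropped
  - ticket 6 (Wrong timezone): agent_id=1 -> matches Rosa
  - ticket 7 (Race condition): agent_id=5 -> matches Grace
  - ticket 8 (Slow page load): agent_id=1 -> matches Rosa
  - ticket 9 (Bad redirect): agent_id=2 -> matches Jack
So 2 of 9 rows are dropped.

SQL:
SELECT a.title, b.name AS agent
FROM tickets a
INNER JOIN agents b ON a.agent_id = b.id

Result:
title          | agent
---------------+------
Off by one     | Grace
Null pointer   | Grace
Export error   | Uma  
Wrong timezone | Rosa 
Race condition | Grace
Slow page load | Rosa 
Bad redirect   | Jack 


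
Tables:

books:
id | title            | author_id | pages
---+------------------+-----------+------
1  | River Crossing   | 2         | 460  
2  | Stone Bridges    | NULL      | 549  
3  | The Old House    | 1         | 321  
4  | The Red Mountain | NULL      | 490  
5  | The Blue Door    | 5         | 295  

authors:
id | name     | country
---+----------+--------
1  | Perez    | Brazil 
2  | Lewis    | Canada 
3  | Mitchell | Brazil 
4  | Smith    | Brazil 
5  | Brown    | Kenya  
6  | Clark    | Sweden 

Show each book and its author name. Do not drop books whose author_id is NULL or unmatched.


LEFT JOIN keeps every row from books (the left table); where author_id has no match in authors, the author columns become NULL. Walk through each book:
  - book 1 (River Crossing): author_id=2 -> matches Lewis
  - book 2 (Stone Bridges): author_id=NULL, no match -> kept with NULL
  - book 3 (The Old House): author_id=1 -> matches Perez
  - book 4 (The Red Mountain): author_id=NULL, no match -> kept with NULL
  - book 5 (The Blue Door): author_id=5 -> matches Brown
All 5 rows appear; 2 have NULL author.

SQL:
SELECT a.title, b.name AS author
FROM books a
LEFT JOIN authors b ON a.author_id = b.id

Result:
title            | author
-----------------+-------
River Crossing   | Lewis 
Stone Bridges    | NULL  
The Old House    | Perez 
The Red Mountain | NULL  
The Blue Door    | Brown 


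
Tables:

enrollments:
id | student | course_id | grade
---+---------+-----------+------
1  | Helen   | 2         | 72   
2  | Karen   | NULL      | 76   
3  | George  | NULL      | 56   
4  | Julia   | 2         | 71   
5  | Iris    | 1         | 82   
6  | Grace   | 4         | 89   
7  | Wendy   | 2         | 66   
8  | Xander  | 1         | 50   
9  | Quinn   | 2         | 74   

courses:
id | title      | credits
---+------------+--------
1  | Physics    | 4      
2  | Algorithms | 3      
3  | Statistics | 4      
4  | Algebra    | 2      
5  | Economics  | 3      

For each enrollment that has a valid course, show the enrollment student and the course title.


INNER JOIN keeps only enrollments rows whose course_id matches an id in courses. Walk through each enrollment:
  - enrollment 1 (Helen): course_id=2 -> matches Algorithms
  - enrollment 2 (Karen): course_id=NULL, no match -> dropped
  - enrollment 3 (George): course_id=NULL, no match -> dropped
  - enrollment 4 (Julia): course_id=2 -> matches Algorithms
  - enrollment 5 (Iris): course_id=1 -> matches Physics
  - enrollment 6 (Grace): course_id=4 -> matches Algebra
  - enrollment 7 (Wendy): course_id=2 -> matches Algorithms
  - enrollment 8 (Xander): course_id=1 -> matches Physics
  - enrollment 9 (Quinn): course_id=2 -> matches Algorithms
So 2 of 9 rows are dropped.

SQL:
SELECT a.student, b.title AS course
FROM enrollments a
INNER JOIN courses b ON a.course_id = b.id

Result:
student | course    
--------+-----------
Helen   | Algorithms
Julia   | Algorithms
Iris    | Physics   
Grace   | Algebra   
Wendy   | Algorithms
Xander  | Physics   
Quinn   | Algorithms


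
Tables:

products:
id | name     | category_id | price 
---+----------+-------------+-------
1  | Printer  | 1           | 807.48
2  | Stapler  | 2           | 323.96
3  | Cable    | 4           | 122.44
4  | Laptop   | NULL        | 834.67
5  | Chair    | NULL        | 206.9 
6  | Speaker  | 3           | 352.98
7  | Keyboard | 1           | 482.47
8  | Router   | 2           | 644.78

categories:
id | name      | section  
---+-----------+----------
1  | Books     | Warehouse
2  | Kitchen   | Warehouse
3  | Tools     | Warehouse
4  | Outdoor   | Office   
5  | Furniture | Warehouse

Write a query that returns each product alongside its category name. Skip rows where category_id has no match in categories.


INNER JOIN keeps only products rows whose category_id matches an id in categories. Walk through each product:
  - product 1 (Printer): category_id=1 -> matches Books
  - product 2 (Stapler): category_id=2 -> matches Kitchen
  - product 3 (Cable): category_id=4 -> matches Outdoor
  - product 4 (Laptop): category_id=NULL, no match -> dropped
  - product 5 (Chair): category_id=NULL, no match -> dropped
  - product 6 (Speaker): category_id=3 -> matches Tools
  - product 7 (Keyboard): category_id=1 -> matches Books
  - product 8 (Router): category_id=2 -> matches Kitchen
So 2 of 8 rows are dropped.

SQL:
SELECT a.name, b.name AS category
FROM products a
INNER JOIN categories b ON a.category_id = b.id

Result:
name     | category
---------+---------
Printer  | Books   
Stapler  | Kitchen 
Cable    | Outdoor 
Speaker  | Tools   
Keyboard | Books   
Router   | Kitchen 
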